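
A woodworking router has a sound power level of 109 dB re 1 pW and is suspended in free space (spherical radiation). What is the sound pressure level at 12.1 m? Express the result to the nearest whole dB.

L_p = L_w − 10·log₁₀(4π·r²) with r = 12.1 m.
4π·r² = 1840 m², 10·log₁₀ of that is 32.648 dB.
L_p = 109 − 32.648 = 76.35 dB.

76 dB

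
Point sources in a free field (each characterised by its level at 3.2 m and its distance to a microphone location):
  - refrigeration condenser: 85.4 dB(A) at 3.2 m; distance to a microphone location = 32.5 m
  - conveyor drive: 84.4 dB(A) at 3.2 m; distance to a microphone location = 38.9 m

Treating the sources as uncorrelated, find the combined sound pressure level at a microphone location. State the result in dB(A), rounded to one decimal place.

First find each source's level at the receiver (point-source: −20·log₁₀(r/r_ref)), then combine on an intensity basis.
refrigeration condenser: 85.4 − 20·log₁₀(32.5/3.2) = 85.4 − 20.13 = 65.27 dB(A).
conveyor drive: 84.4 − 20·log₁₀(38.9/3.2) = 84.4 − 21.70 = 62.70 dB(A).
Σ 10^(L/10) = 5.225e+06 → L_total = 10·log₁₀(5.225e+06) = 67.18 dB(A).

67.2 dB(A)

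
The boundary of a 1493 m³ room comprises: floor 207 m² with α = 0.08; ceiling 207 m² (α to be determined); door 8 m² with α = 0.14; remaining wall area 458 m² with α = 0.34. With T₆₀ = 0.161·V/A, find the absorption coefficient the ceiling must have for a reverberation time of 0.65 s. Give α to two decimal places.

A = 0.161·V/T₆₀ = 0.161·1493/0.65 = 369.80 m² sabins.
Absorption from the other surfaces = 207·0.08 + 8·0.14 + 458·0.34 = 173.40 m², so the ceiling must supply 196.40 m² over 207 m².
α = 196.40/207 = 0.949.

0.95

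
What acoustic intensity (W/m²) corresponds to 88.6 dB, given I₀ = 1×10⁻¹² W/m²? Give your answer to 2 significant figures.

0.00072 W/m²

I = I₀·10^(L/10) = 10⁻¹² × 10^(88.6/10) = 10^(-3.140).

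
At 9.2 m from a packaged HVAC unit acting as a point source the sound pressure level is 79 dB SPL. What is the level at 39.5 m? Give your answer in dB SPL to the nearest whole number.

66 dB SPL

Point-source attenuation: ΔL = 20·log₁₀(r₂/r₁) = 20·log₁₀(39.5/9.2) = 12.656 dB.
L₂ = 79 − 20·log₁₀(39.5/9.2) = 79 − 12.656 = 66.34 dB SPL.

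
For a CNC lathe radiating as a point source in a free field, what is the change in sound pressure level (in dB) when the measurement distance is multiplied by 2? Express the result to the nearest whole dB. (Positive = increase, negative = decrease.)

With spherical spreading the level changes by −20·log₁₀(r₂/r₁).
ΔL = −20·log₁₀(2) = -6.02 dB.

-6 dB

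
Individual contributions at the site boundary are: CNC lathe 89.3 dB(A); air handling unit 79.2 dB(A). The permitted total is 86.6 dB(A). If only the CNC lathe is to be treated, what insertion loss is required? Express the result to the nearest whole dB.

4 dB

Fixed contribution from the other source: Σ 10^(L/10) = 10^(79.2/10) = 8.318e+07 (79.20 dB(A)).
To meet 86.6 dB(A) overall, the treated CNC lathe may contribute at most 10^(86.6/10) − 8.318e+07 = 3.739e+08, i.e. 85.73 dB(A).
Required insertion loss = 89.3 − 85.73 = 3.57 dB.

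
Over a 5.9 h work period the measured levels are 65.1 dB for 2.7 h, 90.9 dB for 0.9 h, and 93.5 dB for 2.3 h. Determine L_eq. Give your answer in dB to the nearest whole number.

L_eq = 10·log₁₀[(1/T)·Σ tᵢ·10^(Lᵢ/10)] with T = 5.9 h.
Σ tᵢ·10^(Lᵢ/10) = 2.7·10^(65.1/10) + 0.9·10^(90.9/10) + 2.3·10^(93.5/10) = 6.265e+09.
L_eq = 10·log₁₀(6.265e+09/5.9) = 90.26 dB.

90 dB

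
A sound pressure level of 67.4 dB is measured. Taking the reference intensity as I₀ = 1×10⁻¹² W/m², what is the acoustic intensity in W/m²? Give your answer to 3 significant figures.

5.50e-06 W/m²

L = 10·log₁₀(I/I₀) ⇒ I = I₀·10^(L/10) = 10⁻¹² × 10^6.74.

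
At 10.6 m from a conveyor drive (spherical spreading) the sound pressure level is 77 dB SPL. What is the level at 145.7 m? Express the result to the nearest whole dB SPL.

For a point source, L₂ = L₁ − 20·log₁₀(r₂/r₁).
L₂ = 77 − 20·log₁₀(145.7/10.6) = 77 − 22.763 = 54.24 dB SPL.

54 dB SPL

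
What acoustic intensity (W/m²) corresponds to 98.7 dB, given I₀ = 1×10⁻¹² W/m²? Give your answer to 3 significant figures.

0.00741 W/m²

L = 10·log₁₀(I/I₀) ⇒ I = I₀·10^(L/10) = 10⁻¹² × 10^9.87.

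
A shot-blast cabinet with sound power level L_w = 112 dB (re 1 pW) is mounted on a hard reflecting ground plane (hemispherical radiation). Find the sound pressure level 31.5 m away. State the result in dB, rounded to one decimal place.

74.1 dB

Free-field hemispherical radiation: L_p = L_w − 10·log₁₀(2π·r²), r = 31.5 m.
2π·r² = 6234 m², 10·log₁₀ of that is 37.948 dB.
L_p = 112 − 37.948 = 74.05 dB.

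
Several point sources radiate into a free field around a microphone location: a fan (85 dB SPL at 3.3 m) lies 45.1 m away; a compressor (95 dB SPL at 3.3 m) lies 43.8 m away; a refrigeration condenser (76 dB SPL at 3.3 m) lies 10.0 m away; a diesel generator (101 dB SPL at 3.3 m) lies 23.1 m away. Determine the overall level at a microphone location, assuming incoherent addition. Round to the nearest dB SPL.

84 dB SPL

Propagate each source to the receiver with L = L_ref − 20·log₁₀(r/r_ref), then add intensities.
fan: 85 − 20·log₁₀(45.1/3.3) = 85 − 22.71 = 62.29 dB SPL.
compressor: 95 − 20·log₁₀(43.8/3.3) = 95 − 22.46 = 72.54 dB SPL.
refrigeration condenser: 76 − 20·log₁₀(10.0/3.3) = 76 − 9.63 = 66.37 dB SPL.
diesel generator: 101 − 20·log₁₀(23.1/3.3) = 101 − 16.90 = 84.10 dB SPL.
Σ 10^(L/10) = 2.809e+08 → L_total = 10·log₁₀(2.809e+08) = 84.49 dB SPL.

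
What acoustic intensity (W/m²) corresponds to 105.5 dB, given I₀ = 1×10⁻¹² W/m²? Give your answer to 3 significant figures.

0.0355 W/m²

L = 10·log₁₀(I/I₀) ⇒ I = I₀·10^(L/10) = 10⁻¹² × 10^10.55.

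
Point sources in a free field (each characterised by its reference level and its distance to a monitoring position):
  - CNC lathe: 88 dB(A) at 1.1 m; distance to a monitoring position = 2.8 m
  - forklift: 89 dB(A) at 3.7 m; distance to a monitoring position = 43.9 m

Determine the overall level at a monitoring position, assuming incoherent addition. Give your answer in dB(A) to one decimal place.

80.1 dB(A)

Propagate each source to the receiver with L = L_ref − 20·log₁₀(r/r_ref), then add intensities.
CNC lathe: 88 − 20·log₁₀(2.8/1.1) = 88 − 8.12 = 79.88 dB(A).
forklift: 89 − 20·log₁₀(43.9/3.7) = 89 − 21.49 = 67.51 dB(A).
Σ 10^(L/10) = 1.030e+08 → L_total = 10·log₁₀(1.030e+08) = 80.13 dB(A).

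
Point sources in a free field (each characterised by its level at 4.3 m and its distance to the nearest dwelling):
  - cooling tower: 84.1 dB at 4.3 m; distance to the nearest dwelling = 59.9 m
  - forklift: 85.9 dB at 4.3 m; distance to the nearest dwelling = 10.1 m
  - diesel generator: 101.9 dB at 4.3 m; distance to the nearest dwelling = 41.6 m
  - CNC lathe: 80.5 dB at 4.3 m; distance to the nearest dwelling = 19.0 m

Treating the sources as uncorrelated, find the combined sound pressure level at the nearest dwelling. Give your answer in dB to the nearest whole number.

Apply inverse-square spreading to bring every level to the receiver, then sum 10^(L/10).
cooling tower: 84.1 − 20·log₁₀(59.9/4.3) = 84.1 − 22.88 = 61.22 dB.
forklift: 85.9 − 20·log₁₀(10.1/4.3) = 85.9 − 7.42 = 78.48 dB.
diesel generator: 101.9 − 20·log₁₀(41.6/4.3) = 101.9 − 19.71 = 82.19 dB.
CNC lathe: 80.5 − 20·log₁₀(19.0/4.3) = 80.5 − 12.91 = 67.59 dB.
Σ 10^(L/10) = 2.431e+08 → L_total = 10·log₁₀(2.431e+08) = 83.86 dB.

84 dB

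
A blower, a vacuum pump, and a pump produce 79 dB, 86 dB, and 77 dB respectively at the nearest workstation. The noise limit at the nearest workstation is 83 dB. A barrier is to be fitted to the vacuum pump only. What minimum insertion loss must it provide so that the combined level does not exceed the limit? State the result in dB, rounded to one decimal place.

Everything except the vacuum pump sums to 10^(79/10) + 10^(77/10) = 1.296e+08 in linear terms, 81.12 dB.
The limit corresponds to 10^(83/10) = 1.995e+08; subtracting the fixed part leaves 6.997e+07 for the vacuum pump, i.e. 78.45 dB.
So the vacuum pump must be reduced from 86 to 78.45 dB: IL = 7.55 dB.

7.6 dB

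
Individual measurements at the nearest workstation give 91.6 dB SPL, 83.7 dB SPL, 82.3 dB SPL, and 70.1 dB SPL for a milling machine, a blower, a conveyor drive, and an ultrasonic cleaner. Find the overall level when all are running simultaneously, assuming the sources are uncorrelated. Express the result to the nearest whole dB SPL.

Incoherent sources combine by intensity addition: L_total = 10·log₁₀(Σ 10^(L_i/10)).
Σ 10^(L/10) = 10^(91.6/10) + 10^(83.7/10) + 10^(82.3/10) + 10^(70.1/10) = 1.860e+09.
L_total = 10·log₁₀(1.860e+09) = 92.69 dB SPL.

93 dB SPL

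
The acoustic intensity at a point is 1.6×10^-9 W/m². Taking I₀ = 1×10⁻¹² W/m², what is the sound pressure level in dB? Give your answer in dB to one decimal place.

32.0 dB

Dividing by I₀ shifts the exponent by 12: I/I₀ = 1.6×10^3.
L = 10·(0.2041 + 3) = 32.04 dB.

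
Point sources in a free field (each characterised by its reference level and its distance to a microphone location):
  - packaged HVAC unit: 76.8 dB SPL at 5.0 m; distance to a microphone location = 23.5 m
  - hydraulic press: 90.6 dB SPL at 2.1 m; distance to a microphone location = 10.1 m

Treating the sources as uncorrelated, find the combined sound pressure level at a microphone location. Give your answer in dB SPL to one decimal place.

Apply inverse-square spreading to bring every level to the receiver, then sum 10^(L/10).
packaged HVAC unit: 76.8 − 20·log₁₀(23.5/5.0) = 76.8 − 13.44 = 63.36 dB SPL.
hydraulic press: 90.6 − 20·log₁₀(10.1/2.1) = 90.6 − 13.64 = 76.96 dB SPL.
Σ 10^(L/10) = 5.180e+07 → L_total = 10·log₁₀(5.180e+07) = 77.14 dB SPL.

77.1 dB SPL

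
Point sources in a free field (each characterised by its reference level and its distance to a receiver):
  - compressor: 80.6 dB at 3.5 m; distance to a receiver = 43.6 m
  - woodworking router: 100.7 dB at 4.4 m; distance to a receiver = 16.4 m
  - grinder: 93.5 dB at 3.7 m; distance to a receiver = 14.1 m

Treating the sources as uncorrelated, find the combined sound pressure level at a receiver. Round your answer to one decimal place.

90.0 dB

First find each source's level at the receiver (point-source: −20·log₁₀(r/r_ref)), then combine on an intensity basis.
compressor: 80.6 − 20·log₁₀(43.6/3.5) = 80.6 − 21.91 = 58.69 dB.
woodworking router: 100.7 − 20·log₁₀(16.4/4.4) = 100.7 − 11.43 = 89.27 dB.
grinder: 93.5 − 20·log₁₀(14.1/3.7) = 93.5 − 11.62 = 81.88 dB.
Σ 10^(L/10) = 1.001e+09 → L_total = 10·log₁₀(1.001e+09) = 90.00 dB.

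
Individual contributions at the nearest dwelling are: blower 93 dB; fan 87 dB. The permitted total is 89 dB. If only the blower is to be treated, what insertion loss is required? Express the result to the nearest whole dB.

Everything except the blower sums to 10^(87/10) = 5.012e+08 in linear terms, 87.00 dB.
The limit corresponds to 10^(89/10) = 7.943e+08; subtracting the fixed part leaves 2.931e+08 for the blower, i.e. 84.67 dB.
Required insertion loss = 93 − 84.67 = 8.33 dB.

8 dB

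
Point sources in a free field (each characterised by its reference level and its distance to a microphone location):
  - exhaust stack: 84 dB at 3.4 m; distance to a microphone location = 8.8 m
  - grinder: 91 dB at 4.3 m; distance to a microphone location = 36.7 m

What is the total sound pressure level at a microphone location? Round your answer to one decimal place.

77.4 dB

First find each source's level at the receiver (point-source: −20·log₁₀(r/r_ref)), then combine on an intensity basis.
exhaust stack: 84 − 20·log₁₀(8.8/3.4) = 84 − 8.26 = 75.74 dB.
grinder: 91 − 20·log₁₀(36.7/4.3) = 91 − 18.62 = 72.38 dB.
Σ 10^(L/10) = 5.478e+07 → L_total = 10·log₁₀(5.478e+07) = 77.39 dB.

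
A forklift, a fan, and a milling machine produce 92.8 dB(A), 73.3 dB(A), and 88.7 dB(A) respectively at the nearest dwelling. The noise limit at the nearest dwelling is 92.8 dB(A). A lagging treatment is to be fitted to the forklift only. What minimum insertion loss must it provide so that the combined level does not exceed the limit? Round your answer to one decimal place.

2.2 dB

The untreated sources together contribute 10^(73.3/10) + 10^(88.7/10) = 7.627e+08, i.e. 88.82 dB(A).
To meet 92.8 dB(A) overall, the treated forklift may contribute at most 10^(92.8/10) − 7.627e+08 = 1.143e+09, i.e. 90.58 dB(A).
Required insertion loss = 92.8 − 90.58 = 2.22 dB.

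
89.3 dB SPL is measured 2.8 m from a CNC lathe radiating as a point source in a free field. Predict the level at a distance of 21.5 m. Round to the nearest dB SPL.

Spherical spreading from a point source gives a 20·log₁₀(r₂/r₁) drop.
L₂ = 89.3 − 20·log₁₀(21.5/2.8) = 89.3 − 17.706 = 71.59 dB SPL.

72 dB SPL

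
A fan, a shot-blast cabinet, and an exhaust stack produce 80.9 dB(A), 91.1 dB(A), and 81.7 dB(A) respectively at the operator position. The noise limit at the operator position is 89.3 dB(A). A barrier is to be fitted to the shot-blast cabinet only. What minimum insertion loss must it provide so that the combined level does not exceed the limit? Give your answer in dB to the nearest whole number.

Fixed contribution from the other sources: Σ 10^(L/10) = 10^(80.9/10) + 10^(81.7/10) = 2.709e+08 (84.33 dB(A)).
To meet 89.3 dB(A) overall, the treated shot-blast cabinet may contribute at most 10^(89.3/10) − 2.709e+08 = 5.802e+08, i.e. 87.64 dB(A).
Required insertion loss = 91.1 − 87.64 = 3.46 dB.

3 dB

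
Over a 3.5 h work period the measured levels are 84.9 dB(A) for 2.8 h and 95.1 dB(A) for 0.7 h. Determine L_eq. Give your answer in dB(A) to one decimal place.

L_eq = 10·log₁₀[(1/T)·Σ tᵢ·10^(Lᵢ/10)] with T = 3.5 h.
Σ tᵢ·10^(Lᵢ/10) = 2.8·10^(84.9/10) + 0.7·10^(95.1/10) = 3.130e+09.
L_eq = 10·log₁₀(3.130e+09/3.5) = 89.52 dB(A).

89.5 dB(A)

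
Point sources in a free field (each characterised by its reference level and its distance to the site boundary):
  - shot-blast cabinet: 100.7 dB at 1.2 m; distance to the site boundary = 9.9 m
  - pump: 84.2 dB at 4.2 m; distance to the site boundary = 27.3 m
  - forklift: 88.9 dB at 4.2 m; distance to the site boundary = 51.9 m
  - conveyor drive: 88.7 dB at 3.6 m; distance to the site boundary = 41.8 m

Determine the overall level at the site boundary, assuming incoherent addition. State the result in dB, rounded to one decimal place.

Propagate each source to the receiver with L = L_ref − 20·log₁₀(r/r_ref), then add intensities.
shot-blast cabinet: 100.7 − 20·log₁₀(9.9/1.2) = 100.7 − 18.33 = 82.37 dB.
pump: 84.2 − 20·log₁₀(27.3/4.2) = 84.2 − 16.26 = 67.94 dB.
forklift: 88.9 − 20·log₁₀(51.9/4.2) = 88.9 − 21.84 = 67.06 dB.
conveyor drive: 88.7 − 20·log₁₀(41.8/3.6) = 88.7 − 21.30 = 67.40 dB.
Σ 10^(L/10) = 1.894e+08 → L_total = 10·log₁₀(1.894e+08) = 82.77 dB.

82.8 dB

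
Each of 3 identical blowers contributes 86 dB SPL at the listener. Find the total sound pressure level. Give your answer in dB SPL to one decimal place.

90.8 dB SPL

With 3 equal, uncorrelated contributions the intensity is 3× that of one unit, giving a rise of 10·log₁₀ 3.
L_total = 86 + 10·log₁₀(3) = 86 + 4.771 = 90.77 dB SPL.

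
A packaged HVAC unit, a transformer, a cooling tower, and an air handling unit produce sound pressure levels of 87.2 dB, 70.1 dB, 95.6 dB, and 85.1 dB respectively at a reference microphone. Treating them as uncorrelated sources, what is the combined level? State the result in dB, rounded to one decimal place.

96.5 dB

For uncorrelated sources the intensities add, so convert each level to linear form, sum, and take 10·log₁₀ of the total.
Σ 10^(L/10) = 10^(87.2/10) + 10^(70.1/10) + 10^(95.6/10) + 10^(85.1/10) = 4.489e+09.
L_total = 10·log₁₀(4.489e+09) = 96.52 dB.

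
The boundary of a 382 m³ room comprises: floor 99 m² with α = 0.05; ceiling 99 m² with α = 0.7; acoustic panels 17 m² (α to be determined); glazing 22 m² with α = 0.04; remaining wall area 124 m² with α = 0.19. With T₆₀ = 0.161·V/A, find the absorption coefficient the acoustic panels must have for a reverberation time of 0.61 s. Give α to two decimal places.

0.13

Required total absorption A = 0.161·382/0.61 = 100.82 m².
Absorption from the other surfaces = 99·0.05 + 99·0.7 + 22·0.04 + 124·0.19 = 98.69 m², so the acoustic panels must supply 2.13 m² over 17 m².
α = 2.13/17 = 0.125.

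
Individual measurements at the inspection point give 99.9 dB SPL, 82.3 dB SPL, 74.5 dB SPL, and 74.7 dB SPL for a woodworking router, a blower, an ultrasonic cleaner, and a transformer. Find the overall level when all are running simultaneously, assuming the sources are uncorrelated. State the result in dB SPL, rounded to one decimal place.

100.0 dB SPL

For uncorrelated sources the intensities add, so convert each level to linear form, sum, and take 10·log₁₀ of the total.
Σ 10^(L/10) = 10^(99.9/10) + 10^(82.3/10) + 10^(74.5/10) + 10^(74.7/10) = 1.000e+10.
L_total = 10·log₁₀(1.000e+10) = 100.00 dB SPL.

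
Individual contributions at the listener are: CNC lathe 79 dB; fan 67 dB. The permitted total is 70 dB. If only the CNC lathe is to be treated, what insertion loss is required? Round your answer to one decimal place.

12.0 dB

The untreated sources together contribute 10^(67/10) = 5.012e+06, i.e. 67.00 dB.
To meet 70 dB overall, the treated CNC lathe may contribute at most 10^(70/10) − 5.012e+06 = 4.988e+06, i.e. 66.98 dB.
So the CNC lathe must be reduced from 79 to 66.98 dB: IL = 12.02 dB.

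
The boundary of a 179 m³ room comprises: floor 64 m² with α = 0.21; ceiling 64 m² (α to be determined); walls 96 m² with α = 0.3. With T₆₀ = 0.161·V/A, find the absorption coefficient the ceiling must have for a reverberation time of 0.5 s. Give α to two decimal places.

0.24

Required total absorption A = 0.161·179/0.5 = 57.64 m².
Absorption from the other surfaces = 64·0.21 + 96·0.3 = 42.24 m², so the ceiling must supply 15.40 m² over 64 m².
α = 15.40/64 = 0.241.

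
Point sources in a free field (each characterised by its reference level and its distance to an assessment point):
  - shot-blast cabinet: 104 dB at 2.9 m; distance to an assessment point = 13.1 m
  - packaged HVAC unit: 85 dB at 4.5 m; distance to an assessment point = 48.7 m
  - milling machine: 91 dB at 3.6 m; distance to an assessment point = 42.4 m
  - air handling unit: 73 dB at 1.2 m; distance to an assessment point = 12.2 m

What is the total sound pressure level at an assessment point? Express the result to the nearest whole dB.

Propagate each source to the receiver with L = L_ref − 20·log₁₀(r/r_ref), then add intensities.
shot-blast cabinet: 104 − 20·log₁₀(13.1/2.9) = 104 − 13.10 = 90.90 dB.
packaged HVAC unit: 85 − 20·log₁₀(48.7/4.5) = 85 − 20.69 = 64.31 dB.
milling machine: 91 − 20·log₁₀(42.4/3.6) = 91 − 21.42 = 69.58 dB.
air handling unit: 73 − 20·log₁₀(12.2/1.2) = 73 − 20.14 = 52.86 dB.
Σ 10^(L/10) = 1.243e+09 → L_total = 10·log₁₀(1.243e+09) = 90.94 dB.

91 dB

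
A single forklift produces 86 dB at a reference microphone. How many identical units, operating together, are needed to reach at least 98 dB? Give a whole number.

16

The shortfall is 98 − 86 = 12.0 dB, and N units add 10·log₁₀ N, so need 10·log₁₀ N ≥ 12.0.
N ≥ 10^(12.0/10) = 15.849, so N = 16.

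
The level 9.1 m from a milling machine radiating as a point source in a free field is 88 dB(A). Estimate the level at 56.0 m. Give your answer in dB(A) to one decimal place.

72.2 dB(A)

Point-source attenuation: ΔL = 20·log₁₀(r₂/r₁) = 20·log₁₀(56.0/9.1) = 15.783 dB.
L₂ = 88 − 20·log₁₀(56.0/9.1) = 88 − 15.783 = 72.22 dB(A).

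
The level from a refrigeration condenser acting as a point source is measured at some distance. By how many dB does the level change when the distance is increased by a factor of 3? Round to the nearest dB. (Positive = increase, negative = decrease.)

-10 dB

A point source loses 6 dB per doubling of distance; generally ΔL = −20·log₁₀(r₂/r₁).
ΔL = −20·log₁₀(3) = -9.54 dB.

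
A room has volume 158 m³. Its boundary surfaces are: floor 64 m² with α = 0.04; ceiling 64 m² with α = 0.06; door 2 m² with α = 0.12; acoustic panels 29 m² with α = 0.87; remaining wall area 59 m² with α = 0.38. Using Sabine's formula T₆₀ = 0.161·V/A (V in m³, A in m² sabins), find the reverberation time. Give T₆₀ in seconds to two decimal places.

0.47 s

A = Σ Sᵢαᵢ = 64·0.04 + 64·0.06 + 2·0.12 + 29·0.87 + 59·0.38 = 54.29 m².
T₆₀ = 0.161 × 158 / 54.29 = 0.469 s.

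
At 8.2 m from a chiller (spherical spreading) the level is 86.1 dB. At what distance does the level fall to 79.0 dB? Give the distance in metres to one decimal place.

18.6 m

Point-source spreading drops the level by 20·log₁₀(r₂/r₁); inverting, r₂/r₁ = 10^(ΔL/20).
r₂ = 8.2·10^((86.1−79.0)/20) = 8.2·10^(7.1/20) = 18.57 m.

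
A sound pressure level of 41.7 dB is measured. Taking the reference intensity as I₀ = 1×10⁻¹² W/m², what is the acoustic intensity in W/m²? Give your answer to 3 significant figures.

1.48e-08 W/m²

L = 10·log₁₀(I/I₀) ⇒ I = I₀·10^(L/10) = 10⁻¹² × 10^4.17.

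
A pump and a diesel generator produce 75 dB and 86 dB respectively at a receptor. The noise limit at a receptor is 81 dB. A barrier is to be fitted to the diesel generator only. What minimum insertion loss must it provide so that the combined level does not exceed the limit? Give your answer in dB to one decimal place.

The untreated sources together contribute 10^(75/10) = 3.162e+07, i.e. 75.00 dB.
To meet 81 dB overall, the treated diesel generator may contribute at most 10^(81/10) − 3.162e+07 = 9.427e+07, i.e. 79.74 dB.
So the diesel generator must be reduced from 86 to 79.74 dB: IL = 6.26 dB.

6.3 dB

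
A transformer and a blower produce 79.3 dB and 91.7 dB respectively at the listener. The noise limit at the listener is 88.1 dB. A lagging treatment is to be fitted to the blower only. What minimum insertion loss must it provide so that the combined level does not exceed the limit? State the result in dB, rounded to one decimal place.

Fixed contribution from the other source: Σ 10^(L/10) = 10^(79.3/10) = 8.511e+07 (79.30 dB).
The limit corresponds to 10^(88.1/10) = 6.457e+08; subtracting the fixed part leaves 5.605e+08 for the blower, i.e. 87.49 dB.
Required insertion loss = 91.7 − 87.49 = 4.21 dB.

4.2 dB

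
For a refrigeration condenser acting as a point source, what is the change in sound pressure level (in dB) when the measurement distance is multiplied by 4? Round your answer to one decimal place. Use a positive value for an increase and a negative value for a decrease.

A point source loses 6 dB per doubling of distance; generally ΔL = −20·log₁₀(r₂/r₁).
ΔL = −20·log₁₀(4) = -12.04 dB.

-12.0 dB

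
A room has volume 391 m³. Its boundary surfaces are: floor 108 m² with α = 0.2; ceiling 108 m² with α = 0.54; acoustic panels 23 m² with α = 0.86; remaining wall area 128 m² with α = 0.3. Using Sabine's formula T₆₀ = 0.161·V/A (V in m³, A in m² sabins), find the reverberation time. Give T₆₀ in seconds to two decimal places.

Total absorption A = 108·0.2 + 108·0.54 + 23·0.86 + 128·0.3 = 138.10 m² sabins.
T₆₀ = 0.161·V/A = 0.161·391/138.10 = 0.456 s.

0.46 s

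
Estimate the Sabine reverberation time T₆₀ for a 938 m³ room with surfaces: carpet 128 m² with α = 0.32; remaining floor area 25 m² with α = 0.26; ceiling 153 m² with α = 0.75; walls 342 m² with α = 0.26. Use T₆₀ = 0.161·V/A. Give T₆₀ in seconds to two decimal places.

0.60 s

Summing Sᵢαᵢ: 128·0.32 + 25·0.26 + 153·0.75 + 342·0.26 = 251.13 m².
T₆₀ = 0.161·V/A = 0.161·938/251.13 = 0.601 s.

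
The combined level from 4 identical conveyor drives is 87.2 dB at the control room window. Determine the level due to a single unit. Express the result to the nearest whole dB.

4 equal contributions raise the level by 10·log₁₀ 4 = 6.021 dB, so each unit alone gives 87.2 − 6.021.

81 dB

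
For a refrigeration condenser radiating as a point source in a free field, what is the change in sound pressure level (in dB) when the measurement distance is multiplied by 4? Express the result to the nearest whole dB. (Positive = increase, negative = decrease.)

-12 dB

With spherical spreading the level changes by −20·log₁₀(r₂/r₁).
ΔL = −20·log₁₀(4) = -12.04 dB.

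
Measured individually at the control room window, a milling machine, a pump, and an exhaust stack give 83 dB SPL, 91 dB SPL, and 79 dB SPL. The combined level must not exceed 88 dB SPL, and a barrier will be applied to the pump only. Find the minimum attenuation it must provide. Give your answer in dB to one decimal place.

The untreated sources together contribute 10^(83/10) + 10^(79/10) = 2.790e+08, i.e. 84.46 dB SPL.
To meet 88 dB SPL overall, the treated pump may contribute at most 10^(88/10) − 2.790e+08 = 3.520e+08, i.e. 85.47 dB SPL.
So the pump must be reduced from 91 to 85.47 dB SPL: IL = 5.53 dB.

5.5 dB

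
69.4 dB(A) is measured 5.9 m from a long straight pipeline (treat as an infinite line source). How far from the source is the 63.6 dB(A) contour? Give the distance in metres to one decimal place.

For a line source L₁ − L₂ = 10·log₁₀(r₂/r₁), so r₂ = r₁·10^((L₁−L₂)/10).
r₂ = 5.9·10^((69.4−63.6)/10) = 5.9·10^(5.8/10) = 22.43 m.

22.4 m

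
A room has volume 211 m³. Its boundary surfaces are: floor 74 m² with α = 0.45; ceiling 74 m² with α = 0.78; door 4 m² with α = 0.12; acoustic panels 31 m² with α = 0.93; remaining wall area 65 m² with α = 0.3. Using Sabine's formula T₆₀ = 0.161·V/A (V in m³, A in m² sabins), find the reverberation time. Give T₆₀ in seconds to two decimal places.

Total absorption A = 74·0.45 + 74·0.78 + 4·0.12 + 31·0.93 + 65·0.3 = 139.83 m² sabins.
T₆₀ = 0.161 × 211 / 139.83 = 0.243 s.

0.24 s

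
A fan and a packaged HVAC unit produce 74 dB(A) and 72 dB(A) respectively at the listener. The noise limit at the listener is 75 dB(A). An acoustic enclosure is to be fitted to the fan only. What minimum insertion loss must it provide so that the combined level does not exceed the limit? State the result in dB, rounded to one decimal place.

Fixed contribution from the other source: Σ 10^(L/10) = 10^(72/10) = 1.585e+07 (72.00 dB(A)).
To meet 75 dB(A) overall, the treated fan may contribute at most 10^(75/10) − 1.585e+07 = 1.577e+07, i.e. 71.98 dB(A).
So the fan must be reduced from 74 to 71.98 dB(A): IL = 2.02 dB.

2.0 dB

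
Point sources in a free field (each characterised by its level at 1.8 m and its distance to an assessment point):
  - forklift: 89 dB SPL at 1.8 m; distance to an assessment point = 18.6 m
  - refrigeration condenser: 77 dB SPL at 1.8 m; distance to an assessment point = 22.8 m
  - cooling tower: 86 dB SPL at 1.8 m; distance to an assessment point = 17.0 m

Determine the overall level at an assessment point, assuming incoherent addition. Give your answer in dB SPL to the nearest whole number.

71 dB SPL

Apply inverse-square spreading to bring every level to the receiver, then sum 10^(L/10).
forklift: 89 − 20·log₁₀(18.6/1.8) = 89 − 20.28 = 68.72 dB SPL.
refrigeration condenser: 77 − 20·log₁₀(22.8/1.8) = 77 − 22.05 = 54.95 dB SPL.
cooling tower: 86 − 20·log₁₀(17.0/1.8) = 86 − 19.50 = 66.50 dB SPL.
Σ 10^(L/10) = 1.221e+07 → L_total = 10·log₁₀(1.221e+07) = 70.87 dB SPL.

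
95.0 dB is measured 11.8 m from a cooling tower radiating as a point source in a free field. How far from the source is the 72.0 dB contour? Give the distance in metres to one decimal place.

166.7 m

The 23.0 dB drop corresponds to a distance ratio of 10^(23.0/20) for a point source.
r₂ = 11.8·10^((95.0−72.0)/20) = 11.8·10^(23.0/20) = 166.68 m.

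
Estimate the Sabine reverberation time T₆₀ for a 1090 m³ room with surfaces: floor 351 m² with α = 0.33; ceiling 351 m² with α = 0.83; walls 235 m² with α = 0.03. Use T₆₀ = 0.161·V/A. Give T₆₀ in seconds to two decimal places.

A = Σ Sᵢαᵢ = 351·0.33 + 351·0.83 + 235·0.03 = 414.21 m².
T₆₀ = 0.161 × 1090 / 414.21 = 0.424 s.

0.42 s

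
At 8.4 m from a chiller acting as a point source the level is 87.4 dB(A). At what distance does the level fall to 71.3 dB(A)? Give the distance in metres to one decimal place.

The 16.1 dB drop corresponds to a distance ratio of 10^(16.1/20) for a point source.
r₂ = 8.4·10^((87.4−71.3)/20) = 8.4·10^(16.1/20) = 53.61 m.

53.6 m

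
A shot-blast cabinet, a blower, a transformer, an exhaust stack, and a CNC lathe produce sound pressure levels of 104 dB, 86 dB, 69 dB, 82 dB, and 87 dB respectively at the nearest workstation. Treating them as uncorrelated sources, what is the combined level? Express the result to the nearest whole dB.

For uncorrelated sources the intensities add, so convert each level to linear form, sum, and take 10·log₁₀ of the total.
Σ 10^(L/10) = 10^(104/10) + 10^(86/10) + 10^(69/10) + 10^(82/10) + 10^(87/10) = 2.618e+10.
L_total = 10·log₁₀(2.618e+10) = 104.18 dB.

104 dB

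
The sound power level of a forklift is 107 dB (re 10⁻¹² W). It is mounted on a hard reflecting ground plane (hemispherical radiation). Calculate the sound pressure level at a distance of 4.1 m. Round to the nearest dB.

87 dB

Free-field hemispherical radiation: L_p = L_w − 10·log₁₀(2π·r²), r = 4.1 m.
2π·r² = 105.6 m², 10·log₁₀ of that is 20.237 dB.
L_p = 107 − 20.237 = 86.76 dB.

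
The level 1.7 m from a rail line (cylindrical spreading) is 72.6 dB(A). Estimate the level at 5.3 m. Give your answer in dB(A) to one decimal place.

67.7 dB(A)

For a line source, L₂ = L₁ − 10·log₁₀(r₂/r₁).
L₂ = 72.6 − 10·log₁₀(5.3/1.7) = 72.6 − 4.938 = 67.66 dB(A).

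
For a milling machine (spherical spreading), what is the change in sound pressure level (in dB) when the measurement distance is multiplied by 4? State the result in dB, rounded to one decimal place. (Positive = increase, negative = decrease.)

-12.0 dB

With spherical spreading the level changes by −20·log₁₀(r₂/r₁).
ΔL = −20·log₁₀(4) = -12.04 dB.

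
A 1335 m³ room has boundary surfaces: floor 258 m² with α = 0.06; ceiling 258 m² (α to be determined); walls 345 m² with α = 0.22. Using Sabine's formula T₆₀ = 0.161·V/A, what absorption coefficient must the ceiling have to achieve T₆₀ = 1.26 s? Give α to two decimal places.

0.31

From T₆₀ = 0.161·V/A, the target T₆₀ = 1.26 s needs A = 0.161·1335/1.26 = 170.58 m².
Absorption from the other surfaces = 258·0.06 + 345·0.22 = 91.38 m², so the ceiling must supply 79.20 m² over 258 m².
α = 79.20/258 = 0.307.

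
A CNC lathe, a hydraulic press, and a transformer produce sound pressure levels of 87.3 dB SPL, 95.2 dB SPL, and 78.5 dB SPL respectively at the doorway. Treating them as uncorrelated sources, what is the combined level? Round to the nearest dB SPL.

96 dB SPL

For uncorrelated sources the intensities add, so convert each level to linear form, sum, and take 10·log₁₀ of the total.
Σ 10^(L/10) = 10^(87.3/10) + 10^(95.2/10) + 10^(78.5/10) = 3.919e+09.
L_total = 10·log₁₀(3.919e+09) = 95.93 dB SPL.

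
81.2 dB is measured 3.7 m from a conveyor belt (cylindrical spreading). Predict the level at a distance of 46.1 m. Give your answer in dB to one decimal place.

Cylindrical spreading from a line source gives a 10·log₁₀(r₂/r₁) drop.
L₂ = 81.2 − 10·log₁₀(46.1/3.7) = 81.2 − 10.955 = 70.25 dB.

70.2 dB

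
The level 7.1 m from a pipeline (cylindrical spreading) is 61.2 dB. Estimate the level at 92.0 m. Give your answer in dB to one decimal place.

For a line source, L₂ = L₁ − 10·log₁₀(r₂/r₁).
L₂ = 61.2 − 10·log₁₀(92.0/7.1) = 61.2 − 11.125 = 50.07 dB.

50.1 dB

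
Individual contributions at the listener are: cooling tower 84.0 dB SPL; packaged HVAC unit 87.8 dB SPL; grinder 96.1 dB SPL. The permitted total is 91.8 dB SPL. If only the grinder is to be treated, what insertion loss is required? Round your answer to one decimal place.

Fixed contribution from the other sources: Σ 10^(L/10) = 10^(84.0/10) + 10^(87.8/10) = 8.537e+08 (89.31 dB SPL).
The limit corresponds to 10^(91.8/10) = 1.514e+09; subtracting the fixed part leaves 6.598e+08 for the grinder, i.e. 88.19 dB SPL.
Required insertion loss = 96.1 − 88.19 = 7.91 dB.

7.9 dB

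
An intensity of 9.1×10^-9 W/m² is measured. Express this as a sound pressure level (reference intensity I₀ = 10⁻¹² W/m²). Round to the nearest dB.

40 dB

L = 10·log₁₀(I/I₀) = 10·log₁₀(9.1×10^-9/10⁻¹²) = 10·log₁₀(9.1×10^3).
L = 10·(0.9590 + 3) = 39.59 dB.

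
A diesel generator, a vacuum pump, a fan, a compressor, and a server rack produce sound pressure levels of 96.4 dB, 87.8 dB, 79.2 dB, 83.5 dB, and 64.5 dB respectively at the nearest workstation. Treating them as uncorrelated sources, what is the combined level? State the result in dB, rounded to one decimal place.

For uncorrelated sources the intensities add, so convert each level to linear form, sum, and take 10·log₁₀ of the total.
Σ 10^(L/10) = 10^(96.4/10) + 10^(87.8/10) + 10^(79.2/10) + 10^(83.5/10) + 10^(64.5/10) = 5.278e+09.
L_total = 10·log₁₀(5.278e+09) = 97.22 dB.

97.2 dB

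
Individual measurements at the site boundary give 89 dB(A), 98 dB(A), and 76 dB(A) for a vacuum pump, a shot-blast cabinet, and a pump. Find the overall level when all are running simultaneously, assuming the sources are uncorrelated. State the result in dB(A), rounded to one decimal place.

Incoherent sources combine by intensity addition: L_total = 10·log₁₀(Σ 10^(L_i/10)).
Σ 10^(L/10) = 10^(89/10) + 10^(98/10) + 10^(76/10) = 7.144e+09.
L_total = 10·log₁₀(7.144e+09) = 98.54 dB(A).

98.5 dB(A)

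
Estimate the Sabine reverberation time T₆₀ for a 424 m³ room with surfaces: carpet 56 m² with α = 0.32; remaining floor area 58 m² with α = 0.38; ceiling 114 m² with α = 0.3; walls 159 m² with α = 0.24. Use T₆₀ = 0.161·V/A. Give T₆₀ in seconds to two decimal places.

0.61 s

Total absorption A = 56·0.32 + 58·0.38 + 114·0.3 + 159·0.24 = 112.32 m² sabins.
T₆₀ = 0.161 × 424 / 112.32 = 0.608 s.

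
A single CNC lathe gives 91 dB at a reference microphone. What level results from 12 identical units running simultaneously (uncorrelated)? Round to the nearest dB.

With 12 equal, uncorrelated contributions the intensity is 12× that of one unit, giving a rise of 10·log₁₀ 12.
L_total = 91 + 10·log₁₀(12) = 91 + 10.792 = 101.79 dB.

102 dB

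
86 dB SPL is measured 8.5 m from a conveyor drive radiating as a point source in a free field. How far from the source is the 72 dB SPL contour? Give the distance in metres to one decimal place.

42.6 m

For a point source L₁ − L₂ = 20·log₁₀(r₂/r₁), so r₂ = r₁·10^((L₁−L₂)/20).
r₂ = 8.5·10^((86−72)/20) = 8.5·10^(14.0/20) = 42.60 m.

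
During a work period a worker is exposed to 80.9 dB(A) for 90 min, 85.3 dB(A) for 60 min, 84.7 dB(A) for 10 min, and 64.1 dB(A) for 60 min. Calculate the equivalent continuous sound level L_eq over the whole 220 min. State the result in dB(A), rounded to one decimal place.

82.0 dB(A)

Weight each interval's intensity by its duration and average over T = 220 min:
Σ tᵢ·10^(Lᵢ/10) = 90·10^(80.9/10) + 60·10^(85.3/10) + 10·10^(84.7/10) + 60·10^(64.1/10) = 3.451e+10.
L_eq = 10·log₁₀(3.451e+10/220) = 81.96 dB(A).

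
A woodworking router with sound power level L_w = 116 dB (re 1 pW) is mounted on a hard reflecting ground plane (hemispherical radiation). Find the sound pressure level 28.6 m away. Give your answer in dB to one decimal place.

78.9 dB

Free-field hemispherical radiation: L_p = L_w − 10·log₁₀(2π·r²), r = 28.6 m.
2π·r² = 5139 m², 10·log₁₀ of that is 37.109 dB.
L_p = 116 − 37.109 = 78.89 dB.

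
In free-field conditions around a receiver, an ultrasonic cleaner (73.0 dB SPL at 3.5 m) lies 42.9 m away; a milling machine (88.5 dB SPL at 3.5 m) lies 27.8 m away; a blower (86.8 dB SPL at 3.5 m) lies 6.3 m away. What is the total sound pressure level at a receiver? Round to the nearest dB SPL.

82 dB SPL

First find each source's level at the receiver (point-source: −20·log₁₀(r/r_ref)), then combine on an intensity basis.
ultrasonic cleaner: 73.0 − 20·log₁₀(42.9/3.5) = 73.0 − 21.77 = 51.23 dB SPL.
milling machine: 88.5 − 20·log₁₀(27.8/3.5) = 88.5 − 18.00 = 70.50 dB SPL.
blower: 86.8 − 20·log₁₀(6.3/3.5) = 86.8 − 5.11 = 81.69 dB SPL.
Σ 10^(L/10) = 1.591e+08 → L_total = 10·log₁₀(1.591e+08) = 82.02 dB SPL.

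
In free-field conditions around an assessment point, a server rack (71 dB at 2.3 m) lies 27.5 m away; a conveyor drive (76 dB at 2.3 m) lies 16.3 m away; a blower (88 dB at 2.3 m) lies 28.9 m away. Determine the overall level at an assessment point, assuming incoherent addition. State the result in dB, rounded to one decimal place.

66.9 dB

First find each source's level at the receiver (point-source: −20·log₁₀(r/r_ref)), then combine on an intensity basis.
server rack: 71 − 20·log₁₀(27.5/2.3) = 71 − 21.55 = 49.45 dB.
conveyor drive: 76 − 20·log₁₀(16.3/2.3) = 76 − 17.01 = 58.99 dB.
blower: 88 − 20·log₁₀(28.9/2.3) = 88 − 21.98 = 66.02 dB.
Σ 10^(L/10) = 4.877e+06 → L_total = 10·log₁₀(4.877e+06) = 66.88 dB.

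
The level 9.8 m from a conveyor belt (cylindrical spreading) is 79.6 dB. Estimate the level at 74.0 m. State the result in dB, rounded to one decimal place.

Cylindrical spreading from a line source gives a 10·log₁₀(r₂/r₁) drop.
L₂ = 79.6 − 10·log₁₀(74.0/9.8) = 79.6 − 8.780 = 70.82 dB.

70.8 dB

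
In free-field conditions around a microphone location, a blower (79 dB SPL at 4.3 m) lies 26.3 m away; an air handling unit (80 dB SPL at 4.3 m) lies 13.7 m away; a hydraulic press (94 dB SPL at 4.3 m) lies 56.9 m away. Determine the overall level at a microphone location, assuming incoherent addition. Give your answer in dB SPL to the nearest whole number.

74 dB SPL

Apply inverse-square spreading to bring every level to the receiver, then sum 10^(L/10).
blower: 79 − 20·log₁₀(26.3/4.3) = 79 − 15.73 = 63.27 dB SPL.
air handling unit: 80 − 20·log₁₀(13.7/4.3) = 80 − 10.07 = 69.93 dB SPL.
hydraulic press: 94 − 20·log₁₀(56.9/4.3) = 94 − 22.43 = 71.57 dB SPL.
Σ 10^(L/10) = 2.632e+07 → L_total = 10·log₁₀(2.632e+07) = 74.20 dB SPL.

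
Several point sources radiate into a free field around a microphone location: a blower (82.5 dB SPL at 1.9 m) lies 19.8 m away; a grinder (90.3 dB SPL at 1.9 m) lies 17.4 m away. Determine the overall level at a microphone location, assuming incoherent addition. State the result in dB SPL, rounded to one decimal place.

Apply inverse-square spreading to bring every level to the receiver, then sum 10^(L/10).
blower: 82.5 − 20·log₁₀(19.8/1.9) = 82.5 − 20.36 = 62.14 dB SPL.
grinder: 90.3 − 20·log₁₀(17.4/1.9) = 90.3 − 19.24 = 71.06 dB SPL.
Σ 10^(L/10) = 1.441e+07 → L_total = 10·log₁₀(1.441e+07) = 71.59 dB SPL.

71.6 dB SPL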